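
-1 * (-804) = 804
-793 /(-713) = 793 /713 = 1.11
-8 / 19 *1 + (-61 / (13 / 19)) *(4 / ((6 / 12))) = -176272 / 247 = -713.65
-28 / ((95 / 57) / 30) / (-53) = 504 / 53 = 9.51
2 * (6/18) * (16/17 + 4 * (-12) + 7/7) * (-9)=276.35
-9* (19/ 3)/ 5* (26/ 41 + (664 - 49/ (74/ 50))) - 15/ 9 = -32772040/ 4551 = -7201.06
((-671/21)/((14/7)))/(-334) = 671/14028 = 0.05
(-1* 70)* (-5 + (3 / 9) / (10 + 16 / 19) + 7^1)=-43925 / 309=-142.15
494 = 494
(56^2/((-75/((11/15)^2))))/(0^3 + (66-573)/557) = 211356992/8555625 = 24.70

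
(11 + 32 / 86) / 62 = 489 / 2666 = 0.18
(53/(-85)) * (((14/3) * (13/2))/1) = -4823/255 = -18.91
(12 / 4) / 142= 3 / 142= 0.02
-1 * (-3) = 3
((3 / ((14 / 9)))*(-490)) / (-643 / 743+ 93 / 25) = -17553375 / 53024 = -331.05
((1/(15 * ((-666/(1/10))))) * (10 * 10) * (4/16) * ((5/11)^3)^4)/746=-244140625/9355705205859328536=-0.00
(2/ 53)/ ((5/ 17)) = 34/ 265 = 0.13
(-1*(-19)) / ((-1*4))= -19 / 4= -4.75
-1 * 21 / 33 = -7 / 11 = -0.64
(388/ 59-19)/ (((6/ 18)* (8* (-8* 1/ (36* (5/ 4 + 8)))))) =732267/ 3776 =193.93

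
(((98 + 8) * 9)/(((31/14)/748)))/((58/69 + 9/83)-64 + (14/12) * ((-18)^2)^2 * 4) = 57214379376/86962051973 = 0.66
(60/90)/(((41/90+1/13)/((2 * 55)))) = 85800/623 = 137.72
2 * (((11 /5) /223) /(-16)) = -11 /8920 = -0.00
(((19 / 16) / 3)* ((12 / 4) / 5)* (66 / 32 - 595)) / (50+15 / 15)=-180253 / 65280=-2.76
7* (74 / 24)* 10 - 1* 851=-3811 / 6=-635.17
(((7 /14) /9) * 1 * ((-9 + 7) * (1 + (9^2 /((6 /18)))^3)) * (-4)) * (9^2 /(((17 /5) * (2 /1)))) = 1291401720 /17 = 75964807.06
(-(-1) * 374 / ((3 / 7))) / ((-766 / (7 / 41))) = -9163 / 47109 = -0.19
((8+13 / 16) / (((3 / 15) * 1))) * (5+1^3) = 2115 / 8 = 264.38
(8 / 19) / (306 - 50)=1 / 608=0.00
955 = 955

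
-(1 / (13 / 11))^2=-121 / 169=-0.72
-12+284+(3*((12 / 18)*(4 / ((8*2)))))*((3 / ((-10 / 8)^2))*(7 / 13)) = 88568 / 325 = 272.52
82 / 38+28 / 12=256 / 57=4.49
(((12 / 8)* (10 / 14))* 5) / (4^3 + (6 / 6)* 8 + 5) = 75 / 1078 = 0.07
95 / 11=8.64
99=99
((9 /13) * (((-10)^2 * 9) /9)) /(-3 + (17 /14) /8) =-100800 /4147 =-24.31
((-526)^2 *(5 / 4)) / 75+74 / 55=761081 / 165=4612.61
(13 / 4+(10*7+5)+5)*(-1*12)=-999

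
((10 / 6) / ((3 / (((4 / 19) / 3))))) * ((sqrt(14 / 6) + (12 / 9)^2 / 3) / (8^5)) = 5 / 7091712 + 5 * sqrt(21) / 12607488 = 0.00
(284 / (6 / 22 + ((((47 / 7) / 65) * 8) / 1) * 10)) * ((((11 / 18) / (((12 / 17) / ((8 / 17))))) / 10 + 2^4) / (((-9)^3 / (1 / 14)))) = -43972643 / 840956175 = -0.05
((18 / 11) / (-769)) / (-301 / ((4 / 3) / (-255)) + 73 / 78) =-2808 / 75965888779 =-0.00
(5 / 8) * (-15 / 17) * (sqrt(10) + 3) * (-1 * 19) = 4275 / 136 + 1425 * sqrt(10) / 136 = 64.57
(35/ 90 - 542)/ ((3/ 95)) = -926155/ 54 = -17151.02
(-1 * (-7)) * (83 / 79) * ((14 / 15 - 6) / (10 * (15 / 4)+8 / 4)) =-88312 / 93615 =-0.94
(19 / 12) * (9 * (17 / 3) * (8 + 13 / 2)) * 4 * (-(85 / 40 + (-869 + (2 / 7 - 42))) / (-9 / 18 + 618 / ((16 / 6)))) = 476602327 / 25900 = 18401.63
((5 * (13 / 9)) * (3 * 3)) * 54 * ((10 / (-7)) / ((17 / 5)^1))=-175500 / 119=-1474.79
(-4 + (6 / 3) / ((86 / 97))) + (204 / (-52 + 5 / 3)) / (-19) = -188859 / 123367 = -1.53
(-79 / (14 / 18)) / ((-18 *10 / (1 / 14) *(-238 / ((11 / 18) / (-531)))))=869 / 4458615840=0.00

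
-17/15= -1.13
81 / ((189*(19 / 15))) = 0.34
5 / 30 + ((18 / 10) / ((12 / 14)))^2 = 1373 / 300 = 4.58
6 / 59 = 0.10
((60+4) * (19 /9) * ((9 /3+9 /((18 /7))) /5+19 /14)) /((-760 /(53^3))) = -36921496 /525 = -70326.66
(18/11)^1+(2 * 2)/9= 206/99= 2.08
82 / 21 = 3.90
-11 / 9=-1.22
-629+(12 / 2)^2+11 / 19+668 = 1436 / 19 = 75.58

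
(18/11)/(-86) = -9/473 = -0.02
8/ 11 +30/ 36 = 1.56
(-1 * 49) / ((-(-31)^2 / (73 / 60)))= 3577 / 57660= 0.06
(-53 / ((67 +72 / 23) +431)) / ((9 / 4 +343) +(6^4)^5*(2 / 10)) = -530 / 3664424537407457229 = -0.00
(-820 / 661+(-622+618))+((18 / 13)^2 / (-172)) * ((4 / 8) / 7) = -352473973 / 67248818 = -5.24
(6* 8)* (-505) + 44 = -24196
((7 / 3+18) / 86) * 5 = 305 / 258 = 1.18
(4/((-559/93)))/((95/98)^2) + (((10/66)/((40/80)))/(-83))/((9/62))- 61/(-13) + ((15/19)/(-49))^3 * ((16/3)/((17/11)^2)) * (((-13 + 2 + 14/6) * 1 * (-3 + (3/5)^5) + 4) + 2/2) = 318043455600763228579/80340262048801529775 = 3.96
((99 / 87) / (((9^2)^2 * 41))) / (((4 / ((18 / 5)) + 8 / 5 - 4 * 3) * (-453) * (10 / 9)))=1 / 1105242084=0.00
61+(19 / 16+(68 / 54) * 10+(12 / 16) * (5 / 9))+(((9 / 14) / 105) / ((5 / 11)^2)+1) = 76.23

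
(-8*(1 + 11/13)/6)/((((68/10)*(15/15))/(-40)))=3200/221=14.48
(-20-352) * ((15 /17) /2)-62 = -3844 /17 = -226.12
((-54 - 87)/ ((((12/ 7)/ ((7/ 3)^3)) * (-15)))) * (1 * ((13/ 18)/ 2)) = 1467011/ 58320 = 25.15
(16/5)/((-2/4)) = -32/5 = -6.40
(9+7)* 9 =144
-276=-276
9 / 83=0.11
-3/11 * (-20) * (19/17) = 1140/187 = 6.10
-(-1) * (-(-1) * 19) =19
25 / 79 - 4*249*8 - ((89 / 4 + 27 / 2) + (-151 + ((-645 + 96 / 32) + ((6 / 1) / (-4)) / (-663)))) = -7210.44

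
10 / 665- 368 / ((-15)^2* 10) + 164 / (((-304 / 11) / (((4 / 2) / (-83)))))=-137227 / 24837750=-0.01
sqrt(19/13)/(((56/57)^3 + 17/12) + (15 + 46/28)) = 5185404* sqrt(247)/1281321275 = 0.06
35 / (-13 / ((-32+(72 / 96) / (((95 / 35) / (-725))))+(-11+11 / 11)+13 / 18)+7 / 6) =6940878 / 242033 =28.68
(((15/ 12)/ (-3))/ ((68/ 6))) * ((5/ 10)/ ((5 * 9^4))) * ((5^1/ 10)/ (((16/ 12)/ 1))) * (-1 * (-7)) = -7/ 4758912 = -0.00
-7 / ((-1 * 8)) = 7 / 8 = 0.88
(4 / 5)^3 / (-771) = -0.00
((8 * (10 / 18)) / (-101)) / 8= -5 / 909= -0.01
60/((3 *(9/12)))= 80/3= 26.67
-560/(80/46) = -322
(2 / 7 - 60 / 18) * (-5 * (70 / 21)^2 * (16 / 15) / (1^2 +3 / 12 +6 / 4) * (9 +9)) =819200 / 693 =1182.11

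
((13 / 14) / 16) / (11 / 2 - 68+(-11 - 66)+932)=13 / 177520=0.00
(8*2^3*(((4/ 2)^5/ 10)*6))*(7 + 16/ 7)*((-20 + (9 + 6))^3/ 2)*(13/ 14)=-32448000/ 49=-662204.08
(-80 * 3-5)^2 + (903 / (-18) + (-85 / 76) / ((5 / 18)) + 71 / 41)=140155823 / 2337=59972.54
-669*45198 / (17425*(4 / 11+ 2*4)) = -166306041 / 801550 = -207.48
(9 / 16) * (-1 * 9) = -5.06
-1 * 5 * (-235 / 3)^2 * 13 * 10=-35896250 / 9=-3988472.22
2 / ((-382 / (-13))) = 13 / 191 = 0.07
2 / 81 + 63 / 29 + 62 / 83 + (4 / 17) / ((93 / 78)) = 322775095 / 102747609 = 3.14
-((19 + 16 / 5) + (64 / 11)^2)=-33911 / 605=-56.05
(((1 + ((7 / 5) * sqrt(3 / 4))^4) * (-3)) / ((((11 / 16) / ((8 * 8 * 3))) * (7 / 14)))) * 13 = -473376384 / 6875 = -68854.75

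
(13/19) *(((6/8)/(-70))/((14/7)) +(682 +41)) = 5263401/10640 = 494.68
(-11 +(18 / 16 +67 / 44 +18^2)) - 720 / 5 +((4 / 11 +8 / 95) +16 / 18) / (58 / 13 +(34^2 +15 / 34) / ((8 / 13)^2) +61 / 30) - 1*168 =3.65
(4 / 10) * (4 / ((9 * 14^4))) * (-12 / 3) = -0.00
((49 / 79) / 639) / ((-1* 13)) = -49 / 656253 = -0.00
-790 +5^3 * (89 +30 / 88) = 456615 / 44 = 10377.61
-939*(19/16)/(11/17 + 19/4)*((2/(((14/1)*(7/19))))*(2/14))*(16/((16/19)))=-109490217/503524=-217.45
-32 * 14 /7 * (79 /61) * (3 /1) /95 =-15168 /5795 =-2.62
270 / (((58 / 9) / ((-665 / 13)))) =-807975 / 377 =-2143.17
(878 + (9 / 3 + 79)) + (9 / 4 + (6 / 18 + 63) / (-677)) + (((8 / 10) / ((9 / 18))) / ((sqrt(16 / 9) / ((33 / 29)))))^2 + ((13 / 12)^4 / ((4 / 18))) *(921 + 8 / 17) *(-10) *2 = -31573136401311353 / 278757187200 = -113263.94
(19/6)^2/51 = 361/1836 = 0.20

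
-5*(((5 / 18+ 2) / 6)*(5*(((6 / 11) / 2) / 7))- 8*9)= 996895 / 2772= 359.63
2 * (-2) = -4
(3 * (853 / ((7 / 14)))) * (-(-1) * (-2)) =-10236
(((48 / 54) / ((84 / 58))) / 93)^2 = 13456 / 308950929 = 0.00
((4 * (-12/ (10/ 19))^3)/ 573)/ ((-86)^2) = -493848/ 44144875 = -0.01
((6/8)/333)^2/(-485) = -1/95610960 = -0.00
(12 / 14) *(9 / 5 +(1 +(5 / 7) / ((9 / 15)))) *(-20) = -3352 / 49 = -68.41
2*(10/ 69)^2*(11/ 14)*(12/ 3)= 4400/ 33327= 0.13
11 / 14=0.79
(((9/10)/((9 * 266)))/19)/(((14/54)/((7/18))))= 3/101080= 0.00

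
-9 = -9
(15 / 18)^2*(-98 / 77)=-175 / 198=-0.88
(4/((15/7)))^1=28/15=1.87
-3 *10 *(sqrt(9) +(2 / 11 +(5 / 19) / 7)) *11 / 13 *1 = -141300 / 1729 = -81.72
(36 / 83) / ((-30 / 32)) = -192 / 415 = -0.46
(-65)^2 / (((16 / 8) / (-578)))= -1221025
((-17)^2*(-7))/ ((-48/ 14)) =14161/ 24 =590.04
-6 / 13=-0.46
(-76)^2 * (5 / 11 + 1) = 92416 / 11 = 8401.45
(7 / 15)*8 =56 / 15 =3.73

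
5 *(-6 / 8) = -15 / 4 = -3.75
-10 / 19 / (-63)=10 / 1197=0.01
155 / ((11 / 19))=2945 / 11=267.73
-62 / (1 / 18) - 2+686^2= 469478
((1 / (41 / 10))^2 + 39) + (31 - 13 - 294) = -398297 / 1681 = -236.94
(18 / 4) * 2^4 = 72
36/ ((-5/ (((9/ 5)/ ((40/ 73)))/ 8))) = -5913/ 2000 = -2.96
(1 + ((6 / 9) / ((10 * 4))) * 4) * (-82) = -1312 / 15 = -87.47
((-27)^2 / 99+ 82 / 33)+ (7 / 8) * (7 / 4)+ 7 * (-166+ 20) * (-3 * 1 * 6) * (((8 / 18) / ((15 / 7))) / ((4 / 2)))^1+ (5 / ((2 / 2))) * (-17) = 3228039 / 1760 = 1834.11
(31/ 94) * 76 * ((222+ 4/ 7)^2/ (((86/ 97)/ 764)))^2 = 9529833175293742722055808/ 208654103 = 45672876968509661.76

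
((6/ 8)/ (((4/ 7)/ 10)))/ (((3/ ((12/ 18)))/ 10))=175/ 6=29.17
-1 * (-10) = 10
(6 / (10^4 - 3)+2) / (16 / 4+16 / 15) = 75000 / 189943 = 0.39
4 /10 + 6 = 32 /5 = 6.40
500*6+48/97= 291048/97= 3000.49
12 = 12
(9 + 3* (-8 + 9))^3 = 1728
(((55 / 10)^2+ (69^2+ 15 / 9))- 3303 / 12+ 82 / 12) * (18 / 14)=81441 / 14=5817.21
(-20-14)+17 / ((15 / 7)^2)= -6817 / 225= -30.30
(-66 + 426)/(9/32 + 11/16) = 371.61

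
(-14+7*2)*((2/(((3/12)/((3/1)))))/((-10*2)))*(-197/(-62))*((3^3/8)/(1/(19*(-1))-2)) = 0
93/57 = 31/19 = 1.63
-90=-90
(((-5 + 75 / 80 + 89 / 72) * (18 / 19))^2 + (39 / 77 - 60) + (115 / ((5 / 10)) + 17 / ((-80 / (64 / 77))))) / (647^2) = 0.00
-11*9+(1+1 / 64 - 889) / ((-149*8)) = -7495681 / 76288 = -98.26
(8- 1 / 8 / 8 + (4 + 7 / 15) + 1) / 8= 12913 / 7680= 1.68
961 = 961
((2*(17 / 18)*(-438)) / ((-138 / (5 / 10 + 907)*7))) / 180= 150161 / 34776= 4.32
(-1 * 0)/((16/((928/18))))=0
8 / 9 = 0.89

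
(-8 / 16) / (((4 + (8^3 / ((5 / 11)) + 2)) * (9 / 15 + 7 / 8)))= -50 / 167029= -0.00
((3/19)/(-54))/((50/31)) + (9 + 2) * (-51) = -9593131/17100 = -561.00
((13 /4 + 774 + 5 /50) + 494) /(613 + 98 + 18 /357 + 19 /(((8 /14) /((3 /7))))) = 3025813 /1726215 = 1.75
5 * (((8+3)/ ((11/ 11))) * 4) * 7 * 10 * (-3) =-46200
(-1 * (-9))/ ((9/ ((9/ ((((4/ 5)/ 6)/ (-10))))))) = -675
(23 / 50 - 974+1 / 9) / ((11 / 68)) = -6017.56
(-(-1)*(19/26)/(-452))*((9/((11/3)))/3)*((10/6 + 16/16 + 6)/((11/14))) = -399/27346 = -0.01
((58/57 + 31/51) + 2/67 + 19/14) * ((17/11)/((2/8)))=1825346/98021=18.62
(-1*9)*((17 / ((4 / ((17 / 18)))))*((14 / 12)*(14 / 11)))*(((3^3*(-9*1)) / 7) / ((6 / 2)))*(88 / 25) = 54621 / 25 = 2184.84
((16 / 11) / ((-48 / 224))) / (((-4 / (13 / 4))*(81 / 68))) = 12376 / 2673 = 4.63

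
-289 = -289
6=6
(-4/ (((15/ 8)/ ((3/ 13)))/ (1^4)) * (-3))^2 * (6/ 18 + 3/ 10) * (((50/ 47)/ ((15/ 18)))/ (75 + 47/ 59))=2582784/ 111003425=0.02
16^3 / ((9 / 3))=4096 / 3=1365.33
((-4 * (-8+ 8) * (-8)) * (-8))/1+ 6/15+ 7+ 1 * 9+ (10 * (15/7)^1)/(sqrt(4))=949/35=27.11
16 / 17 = 0.94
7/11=0.64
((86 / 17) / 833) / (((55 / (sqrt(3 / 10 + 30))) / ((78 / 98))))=1677*sqrt(3030) / 190819475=0.00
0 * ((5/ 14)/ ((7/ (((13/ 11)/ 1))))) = 0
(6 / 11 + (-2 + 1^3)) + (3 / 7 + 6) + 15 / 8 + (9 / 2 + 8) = 12535 / 616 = 20.35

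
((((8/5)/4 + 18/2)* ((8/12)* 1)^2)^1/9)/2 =94/405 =0.23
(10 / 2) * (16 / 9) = 80 / 9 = 8.89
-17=-17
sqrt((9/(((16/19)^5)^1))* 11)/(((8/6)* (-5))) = -3249* sqrt(209)/20480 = -2.29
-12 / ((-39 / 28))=112 / 13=8.62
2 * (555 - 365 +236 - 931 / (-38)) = 901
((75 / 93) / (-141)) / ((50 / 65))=-65 / 8742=-0.01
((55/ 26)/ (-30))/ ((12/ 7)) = -77/ 1872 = -0.04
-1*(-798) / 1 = 798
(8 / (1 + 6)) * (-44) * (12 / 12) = -352 / 7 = -50.29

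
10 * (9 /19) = 90 /19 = 4.74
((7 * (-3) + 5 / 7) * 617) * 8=-700912 / 7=-100130.29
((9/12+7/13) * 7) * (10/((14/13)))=335/4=83.75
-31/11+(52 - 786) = -8105/11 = -736.82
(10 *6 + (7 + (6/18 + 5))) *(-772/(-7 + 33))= -2147.74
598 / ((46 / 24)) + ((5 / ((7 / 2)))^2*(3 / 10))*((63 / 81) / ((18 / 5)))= 58993 / 189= 312.13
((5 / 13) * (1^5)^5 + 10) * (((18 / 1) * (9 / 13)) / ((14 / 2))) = 21870 / 1183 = 18.49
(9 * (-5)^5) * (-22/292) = 309375/146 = 2119.01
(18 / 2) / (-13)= -9 / 13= -0.69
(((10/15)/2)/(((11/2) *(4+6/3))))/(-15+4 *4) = 1/99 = 0.01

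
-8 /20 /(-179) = 2 /895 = 0.00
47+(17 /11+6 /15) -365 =-316.05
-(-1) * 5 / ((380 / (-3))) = -3 / 76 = -0.04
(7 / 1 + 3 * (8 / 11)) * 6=606 / 11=55.09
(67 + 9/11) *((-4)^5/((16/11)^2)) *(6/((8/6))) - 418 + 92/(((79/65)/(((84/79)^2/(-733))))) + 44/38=-1017108051423084/6866554153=-148124.96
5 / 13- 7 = -6.62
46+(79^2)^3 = 243087455567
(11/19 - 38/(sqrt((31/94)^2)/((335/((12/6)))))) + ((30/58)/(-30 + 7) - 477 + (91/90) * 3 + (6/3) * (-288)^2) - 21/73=146113.98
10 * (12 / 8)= 15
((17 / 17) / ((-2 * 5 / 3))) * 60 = -18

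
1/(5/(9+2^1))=11/5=2.20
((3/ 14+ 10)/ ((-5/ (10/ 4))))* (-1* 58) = 4147/ 14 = 296.21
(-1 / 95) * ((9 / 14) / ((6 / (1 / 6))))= -1 / 5320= -0.00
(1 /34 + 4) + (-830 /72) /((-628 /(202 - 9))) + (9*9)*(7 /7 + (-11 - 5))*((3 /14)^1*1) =-680080519 /2690352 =-252.78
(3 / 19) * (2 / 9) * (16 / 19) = 32 / 1083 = 0.03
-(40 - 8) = -32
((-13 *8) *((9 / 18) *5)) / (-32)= 65 / 8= 8.12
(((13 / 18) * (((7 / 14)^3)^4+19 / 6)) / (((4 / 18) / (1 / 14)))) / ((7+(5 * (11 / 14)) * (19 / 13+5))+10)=6576635 / 379158528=0.02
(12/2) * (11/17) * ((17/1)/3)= 22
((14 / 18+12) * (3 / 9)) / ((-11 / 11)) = -115 / 27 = -4.26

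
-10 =-10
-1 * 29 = -29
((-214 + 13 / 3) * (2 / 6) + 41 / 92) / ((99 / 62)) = -1782469 / 40986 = -43.49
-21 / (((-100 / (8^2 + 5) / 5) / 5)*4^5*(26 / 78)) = 4347 / 4096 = 1.06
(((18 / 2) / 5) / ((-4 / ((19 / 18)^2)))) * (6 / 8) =-361 / 960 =-0.38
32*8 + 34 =290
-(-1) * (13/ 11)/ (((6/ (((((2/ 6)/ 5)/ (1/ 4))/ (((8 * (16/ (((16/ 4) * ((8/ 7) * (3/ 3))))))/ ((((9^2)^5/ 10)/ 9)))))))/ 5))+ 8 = 363389.41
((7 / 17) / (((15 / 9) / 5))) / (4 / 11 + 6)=33 / 170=0.19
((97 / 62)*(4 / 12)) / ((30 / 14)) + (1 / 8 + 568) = 6342991 / 11160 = 568.37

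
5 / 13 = 0.38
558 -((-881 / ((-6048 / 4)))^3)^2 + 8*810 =7037.96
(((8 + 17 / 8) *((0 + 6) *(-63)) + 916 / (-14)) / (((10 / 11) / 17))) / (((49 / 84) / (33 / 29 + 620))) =-220285282107 / 2842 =-77510655.21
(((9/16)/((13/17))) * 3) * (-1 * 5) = -2295/208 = -11.03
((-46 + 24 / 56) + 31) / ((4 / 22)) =-80.14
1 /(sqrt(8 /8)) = 1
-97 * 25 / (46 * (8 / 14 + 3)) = -14.76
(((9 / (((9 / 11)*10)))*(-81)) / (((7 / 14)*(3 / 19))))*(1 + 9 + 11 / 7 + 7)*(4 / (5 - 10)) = 586872 / 35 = 16767.77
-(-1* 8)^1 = 8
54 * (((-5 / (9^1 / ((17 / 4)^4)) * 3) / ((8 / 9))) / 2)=-33826005 / 2048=-16516.60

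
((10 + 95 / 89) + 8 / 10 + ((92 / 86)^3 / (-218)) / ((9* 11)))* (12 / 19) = 7.50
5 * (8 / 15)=8 / 3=2.67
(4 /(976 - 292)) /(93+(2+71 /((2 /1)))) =2 /44631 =0.00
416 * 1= 416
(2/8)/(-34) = -1/136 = -0.01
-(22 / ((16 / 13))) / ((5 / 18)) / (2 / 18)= -11583 / 20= -579.15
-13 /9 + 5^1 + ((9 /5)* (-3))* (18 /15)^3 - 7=-71863 /5625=-12.78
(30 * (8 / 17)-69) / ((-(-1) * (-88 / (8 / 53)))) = 933 / 9911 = 0.09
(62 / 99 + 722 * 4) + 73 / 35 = 10016317 / 3465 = 2890.71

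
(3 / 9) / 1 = 1 / 3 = 0.33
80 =80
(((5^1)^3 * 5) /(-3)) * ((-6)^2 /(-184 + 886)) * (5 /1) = -6250 /117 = -53.42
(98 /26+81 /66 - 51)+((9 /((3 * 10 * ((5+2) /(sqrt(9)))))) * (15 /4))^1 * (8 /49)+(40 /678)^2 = -517694690609 /11273520258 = -45.92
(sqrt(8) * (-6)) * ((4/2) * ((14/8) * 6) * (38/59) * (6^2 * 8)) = -2757888 * sqrt(2)/59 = -66105.81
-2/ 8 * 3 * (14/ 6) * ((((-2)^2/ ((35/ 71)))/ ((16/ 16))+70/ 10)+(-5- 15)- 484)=17111/ 20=855.55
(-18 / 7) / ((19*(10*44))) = -9 / 29260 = -0.00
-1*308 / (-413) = 44 / 59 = 0.75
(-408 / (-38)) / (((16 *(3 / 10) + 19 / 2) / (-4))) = -3.00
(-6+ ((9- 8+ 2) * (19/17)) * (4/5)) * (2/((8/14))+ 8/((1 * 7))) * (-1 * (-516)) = -945828/119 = -7948.13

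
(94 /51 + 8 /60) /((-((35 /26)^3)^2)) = -7413978624 /22321796875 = -0.33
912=912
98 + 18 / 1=116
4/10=2/5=0.40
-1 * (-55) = 55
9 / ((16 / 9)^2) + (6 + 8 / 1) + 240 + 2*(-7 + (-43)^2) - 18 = 1004249 / 256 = 3922.85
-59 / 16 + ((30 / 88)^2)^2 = -13770479 / 3748096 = -3.67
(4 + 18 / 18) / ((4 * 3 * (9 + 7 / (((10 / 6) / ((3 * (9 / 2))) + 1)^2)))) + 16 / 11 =3369001 / 2271456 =1.48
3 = 3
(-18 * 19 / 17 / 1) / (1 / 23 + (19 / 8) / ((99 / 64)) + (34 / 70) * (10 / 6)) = -2725569 / 323578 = -8.42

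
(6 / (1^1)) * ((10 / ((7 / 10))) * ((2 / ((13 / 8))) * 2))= 19200 / 91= 210.99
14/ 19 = 0.74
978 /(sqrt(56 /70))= 489 * sqrt(5)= 1093.44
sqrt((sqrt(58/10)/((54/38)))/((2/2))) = 3625^(1/4) * sqrt(57)/45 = 1.30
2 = 2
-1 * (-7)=7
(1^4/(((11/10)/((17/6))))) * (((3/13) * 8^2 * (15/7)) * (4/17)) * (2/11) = 38400/11011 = 3.49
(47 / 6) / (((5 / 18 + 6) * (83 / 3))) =423 / 9379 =0.05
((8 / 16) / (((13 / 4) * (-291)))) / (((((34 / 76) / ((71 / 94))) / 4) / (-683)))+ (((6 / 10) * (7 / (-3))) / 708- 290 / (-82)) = 873486488687 / 146234210460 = 5.97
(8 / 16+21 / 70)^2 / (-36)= -4 / 225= -0.02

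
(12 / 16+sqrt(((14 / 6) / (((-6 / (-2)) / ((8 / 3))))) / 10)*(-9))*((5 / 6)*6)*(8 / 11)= 30 / 11 - 16*sqrt(105) / 11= -12.18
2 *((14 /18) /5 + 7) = 644 /45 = 14.31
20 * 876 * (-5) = -87600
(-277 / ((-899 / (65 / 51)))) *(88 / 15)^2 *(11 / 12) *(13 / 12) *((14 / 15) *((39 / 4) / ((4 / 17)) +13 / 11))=297419233111 / 557065350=533.90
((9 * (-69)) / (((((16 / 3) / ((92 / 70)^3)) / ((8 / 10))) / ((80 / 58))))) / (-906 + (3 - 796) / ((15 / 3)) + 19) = 90668484 / 325018225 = 0.28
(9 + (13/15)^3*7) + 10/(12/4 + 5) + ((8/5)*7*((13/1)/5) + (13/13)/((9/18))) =620011/13500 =45.93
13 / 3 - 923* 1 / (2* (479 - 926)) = 1599 / 298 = 5.37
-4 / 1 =-4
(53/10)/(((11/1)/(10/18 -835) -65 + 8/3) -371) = -119409/9763297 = -0.01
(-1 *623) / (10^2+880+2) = -623 / 982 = -0.63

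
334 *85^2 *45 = 108591750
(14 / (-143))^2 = 196 / 20449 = 0.01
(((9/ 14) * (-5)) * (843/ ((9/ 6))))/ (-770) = 2529/ 1078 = 2.35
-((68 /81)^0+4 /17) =-21 /17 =-1.24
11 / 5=2.20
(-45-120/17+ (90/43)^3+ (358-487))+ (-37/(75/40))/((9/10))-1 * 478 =-24517051004/36493713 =-671.82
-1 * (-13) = 13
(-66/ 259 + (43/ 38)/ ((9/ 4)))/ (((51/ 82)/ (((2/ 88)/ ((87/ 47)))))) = 10586938/ 2161613223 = 0.00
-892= -892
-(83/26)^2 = -6889/676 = -10.19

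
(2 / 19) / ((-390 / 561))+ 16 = 19573 / 1235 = 15.85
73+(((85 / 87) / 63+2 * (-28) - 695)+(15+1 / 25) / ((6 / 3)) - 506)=-1176.46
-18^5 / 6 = -314928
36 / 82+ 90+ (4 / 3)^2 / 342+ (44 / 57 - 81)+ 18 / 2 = 1212520 / 63099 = 19.22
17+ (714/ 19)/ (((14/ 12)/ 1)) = 935/ 19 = 49.21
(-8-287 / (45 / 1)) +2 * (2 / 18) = -637 / 45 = -14.16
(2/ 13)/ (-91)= -2/ 1183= -0.00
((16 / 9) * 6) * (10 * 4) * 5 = 6400 / 3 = 2133.33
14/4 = 7/2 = 3.50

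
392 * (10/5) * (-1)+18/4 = -1559/2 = -779.50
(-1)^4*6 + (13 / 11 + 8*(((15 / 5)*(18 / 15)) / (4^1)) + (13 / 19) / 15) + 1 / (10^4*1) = 90460627 / 6270000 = 14.43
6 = 6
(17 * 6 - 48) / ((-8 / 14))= -189 / 2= -94.50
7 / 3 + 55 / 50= 103 / 30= 3.43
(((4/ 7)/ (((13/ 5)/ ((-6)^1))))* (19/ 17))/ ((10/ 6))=-1368/ 1547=-0.88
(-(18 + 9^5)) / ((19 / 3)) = -177201 / 19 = -9326.37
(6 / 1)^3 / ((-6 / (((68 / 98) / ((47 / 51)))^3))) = -15.37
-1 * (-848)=848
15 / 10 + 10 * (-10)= -197 / 2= -98.50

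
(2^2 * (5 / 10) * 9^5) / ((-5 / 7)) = -826686 / 5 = -165337.20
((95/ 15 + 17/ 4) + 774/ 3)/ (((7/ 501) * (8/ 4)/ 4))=538241/ 14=38445.79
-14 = -14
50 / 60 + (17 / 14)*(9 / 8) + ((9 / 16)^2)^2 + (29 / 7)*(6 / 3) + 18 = 39340597 / 1376256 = 28.59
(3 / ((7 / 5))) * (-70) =-150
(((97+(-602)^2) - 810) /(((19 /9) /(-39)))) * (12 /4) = -20045295.95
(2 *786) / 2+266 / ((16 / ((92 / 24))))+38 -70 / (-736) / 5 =887.75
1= 1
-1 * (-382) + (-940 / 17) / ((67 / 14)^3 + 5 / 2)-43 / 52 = 103521596491 / 271938732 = 380.68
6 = 6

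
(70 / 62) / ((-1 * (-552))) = 0.00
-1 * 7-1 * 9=-16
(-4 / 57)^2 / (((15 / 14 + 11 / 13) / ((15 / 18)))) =7280 / 3401703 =0.00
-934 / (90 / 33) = -5137 / 15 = -342.47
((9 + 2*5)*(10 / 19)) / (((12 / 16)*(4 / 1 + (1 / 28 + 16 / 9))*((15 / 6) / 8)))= 10752 / 1465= 7.34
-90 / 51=-30 / 17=-1.76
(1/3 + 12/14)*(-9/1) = -75/7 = -10.71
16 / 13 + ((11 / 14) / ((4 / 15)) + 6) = 7409 / 728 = 10.18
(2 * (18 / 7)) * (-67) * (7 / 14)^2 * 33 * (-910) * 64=165559680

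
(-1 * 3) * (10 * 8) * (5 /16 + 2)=-555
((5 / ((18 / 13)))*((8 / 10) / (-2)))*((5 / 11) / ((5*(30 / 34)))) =-221 / 1485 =-0.15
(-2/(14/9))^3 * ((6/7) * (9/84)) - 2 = -73789/33614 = -2.20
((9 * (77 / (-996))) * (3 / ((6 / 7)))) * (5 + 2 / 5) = -43659 / 3320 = -13.15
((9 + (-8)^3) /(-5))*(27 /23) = 13581 /115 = 118.10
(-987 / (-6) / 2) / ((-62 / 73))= -24017 / 248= -96.84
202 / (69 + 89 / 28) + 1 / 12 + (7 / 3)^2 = 605795 / 72756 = 8.33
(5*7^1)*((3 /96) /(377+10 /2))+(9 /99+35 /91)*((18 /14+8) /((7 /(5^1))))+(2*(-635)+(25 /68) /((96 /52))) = -425624730955 /336025536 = -1266.64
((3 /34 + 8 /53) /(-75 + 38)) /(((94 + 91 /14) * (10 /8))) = -1724 /33503685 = -0.00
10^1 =10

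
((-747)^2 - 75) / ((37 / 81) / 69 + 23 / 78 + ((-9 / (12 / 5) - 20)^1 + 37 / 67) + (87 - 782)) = -777.18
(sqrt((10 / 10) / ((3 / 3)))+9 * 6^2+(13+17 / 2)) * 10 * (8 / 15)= 1848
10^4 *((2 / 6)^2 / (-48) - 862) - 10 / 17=-3956590895 / 459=-8620023.74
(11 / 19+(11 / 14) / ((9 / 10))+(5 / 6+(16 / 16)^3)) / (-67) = -7865 / 160398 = -0.05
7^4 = 2401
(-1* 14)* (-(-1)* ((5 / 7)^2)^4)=-0.95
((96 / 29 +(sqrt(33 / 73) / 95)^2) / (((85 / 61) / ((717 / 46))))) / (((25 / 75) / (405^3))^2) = 878940550591663011937907625 / 597633334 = 1470702018424666740.46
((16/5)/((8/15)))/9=2/3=0.67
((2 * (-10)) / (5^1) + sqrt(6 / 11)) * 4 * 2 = -32 + 8 * sqrt(66) / 11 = -26.09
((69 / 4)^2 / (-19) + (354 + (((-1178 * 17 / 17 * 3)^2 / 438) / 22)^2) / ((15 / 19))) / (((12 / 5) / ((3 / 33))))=2085921366718315 / 25874895552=80615.64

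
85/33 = 2.58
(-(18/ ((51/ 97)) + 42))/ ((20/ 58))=-18792/ 85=-221.08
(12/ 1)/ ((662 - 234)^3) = 3/ 19600688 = 0.00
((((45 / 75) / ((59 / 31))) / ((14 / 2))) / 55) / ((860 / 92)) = 2139 / 24418625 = 0.00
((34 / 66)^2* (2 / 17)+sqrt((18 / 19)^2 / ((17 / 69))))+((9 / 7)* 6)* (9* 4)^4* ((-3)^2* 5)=18* sqrt(1173) / 323+4444717432558 / 7623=583066699.08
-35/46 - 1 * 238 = -238.76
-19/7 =-2.71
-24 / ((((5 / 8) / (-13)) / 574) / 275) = 78798720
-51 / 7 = -7.29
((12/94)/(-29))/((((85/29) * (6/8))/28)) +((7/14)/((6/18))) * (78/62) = 453527/247690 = 1.83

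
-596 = -596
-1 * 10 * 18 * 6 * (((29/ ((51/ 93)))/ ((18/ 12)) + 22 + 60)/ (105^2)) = -9568/ 833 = -11.49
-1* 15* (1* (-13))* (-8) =-1560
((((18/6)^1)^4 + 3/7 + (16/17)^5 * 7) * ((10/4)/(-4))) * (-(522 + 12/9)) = 28324.80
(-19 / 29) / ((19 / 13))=-13 / 29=-0.45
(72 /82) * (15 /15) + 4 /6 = 190 /123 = 1.54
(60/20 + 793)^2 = 633616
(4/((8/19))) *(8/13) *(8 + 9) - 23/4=4869/52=93.63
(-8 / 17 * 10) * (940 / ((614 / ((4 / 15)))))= -30080 / 15657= -1.92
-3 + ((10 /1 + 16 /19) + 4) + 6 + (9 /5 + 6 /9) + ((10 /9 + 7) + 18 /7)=185483 /5985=30.99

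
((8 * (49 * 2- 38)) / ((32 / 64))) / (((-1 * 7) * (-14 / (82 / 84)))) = 3280 / 343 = 9.56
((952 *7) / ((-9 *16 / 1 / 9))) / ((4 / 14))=-5831 / 4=-1457.75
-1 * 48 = -48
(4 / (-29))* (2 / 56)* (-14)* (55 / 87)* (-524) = -57640 / 2523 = -22.85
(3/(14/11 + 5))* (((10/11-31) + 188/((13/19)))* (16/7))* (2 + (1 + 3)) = 1604.85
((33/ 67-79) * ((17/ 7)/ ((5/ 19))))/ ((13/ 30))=-10193880/ 6097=-1671.95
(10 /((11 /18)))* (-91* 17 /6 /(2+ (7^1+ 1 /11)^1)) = -464.10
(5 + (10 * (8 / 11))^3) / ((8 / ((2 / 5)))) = 103731 / 5324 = 19.48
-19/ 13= -1.46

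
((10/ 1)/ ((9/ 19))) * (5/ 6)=475/ 27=17.59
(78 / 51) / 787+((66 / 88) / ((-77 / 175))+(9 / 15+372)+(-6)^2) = 1197653663 / 2943380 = 406.90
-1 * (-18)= 18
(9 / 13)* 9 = 81 / 13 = 6.23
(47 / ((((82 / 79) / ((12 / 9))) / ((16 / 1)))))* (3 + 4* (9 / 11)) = 2732768 / 451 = 6059.35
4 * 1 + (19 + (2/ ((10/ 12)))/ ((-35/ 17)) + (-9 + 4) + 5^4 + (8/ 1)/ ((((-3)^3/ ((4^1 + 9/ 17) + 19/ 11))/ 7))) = 61738081/ 98175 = 628.86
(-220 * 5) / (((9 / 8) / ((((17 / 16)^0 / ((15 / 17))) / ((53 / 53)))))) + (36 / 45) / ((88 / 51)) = -3289823 / 2970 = -1107.68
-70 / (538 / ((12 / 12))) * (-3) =105 / 269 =0.39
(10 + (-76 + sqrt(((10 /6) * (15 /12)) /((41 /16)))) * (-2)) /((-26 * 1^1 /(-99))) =8019 /13 - 330 * sqrt(123) /533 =609.98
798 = 798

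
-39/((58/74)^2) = -53391/841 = -63.49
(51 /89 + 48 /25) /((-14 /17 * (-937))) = 94299 /29187550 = 0.00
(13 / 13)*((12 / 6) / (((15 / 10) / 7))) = 28 / 3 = 9.33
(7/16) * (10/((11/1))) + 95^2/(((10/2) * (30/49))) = 778421/264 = 2948.56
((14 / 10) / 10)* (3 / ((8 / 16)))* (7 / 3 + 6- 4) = 3.64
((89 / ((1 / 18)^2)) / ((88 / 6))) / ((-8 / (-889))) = 19226403 / 88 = 218481.85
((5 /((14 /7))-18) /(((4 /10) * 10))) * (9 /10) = -279 /80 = -3.49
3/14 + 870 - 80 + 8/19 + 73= 229727/266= 863.64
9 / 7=1.29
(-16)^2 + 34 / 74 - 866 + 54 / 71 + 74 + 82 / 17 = -23667325 / 44659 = -529.96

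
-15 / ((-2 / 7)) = 105 / 2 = 52.50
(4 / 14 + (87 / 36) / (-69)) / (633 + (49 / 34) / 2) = 24701 / 62441757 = 0.00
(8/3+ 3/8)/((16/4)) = 73/96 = 0.76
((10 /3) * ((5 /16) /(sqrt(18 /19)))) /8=25 * sqrt(38) /1152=0.13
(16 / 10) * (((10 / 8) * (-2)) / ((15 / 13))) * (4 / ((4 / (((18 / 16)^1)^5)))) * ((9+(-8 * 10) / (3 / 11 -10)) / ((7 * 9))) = -52398333 / 30679040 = -1.71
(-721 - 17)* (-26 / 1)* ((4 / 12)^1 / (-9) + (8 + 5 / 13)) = 480520 / 3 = 160173.33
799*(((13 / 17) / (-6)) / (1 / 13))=-7943 / 6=-1323.83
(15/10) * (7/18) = 7/12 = 0.58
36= 36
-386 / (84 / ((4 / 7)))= -2.63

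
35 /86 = 0.41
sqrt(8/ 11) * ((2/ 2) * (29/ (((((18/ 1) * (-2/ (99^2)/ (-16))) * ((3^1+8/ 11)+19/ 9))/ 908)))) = 1032319728 * sqrt(22)/ 289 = 16754355.44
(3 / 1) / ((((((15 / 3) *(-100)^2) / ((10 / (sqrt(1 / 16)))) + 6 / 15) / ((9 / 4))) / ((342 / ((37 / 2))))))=7695 / 77108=0.10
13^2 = 169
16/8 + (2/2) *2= 4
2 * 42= 84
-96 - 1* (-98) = 2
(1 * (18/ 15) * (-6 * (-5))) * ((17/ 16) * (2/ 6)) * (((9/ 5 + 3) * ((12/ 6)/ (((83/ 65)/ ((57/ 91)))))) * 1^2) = 34884/ 581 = 60.04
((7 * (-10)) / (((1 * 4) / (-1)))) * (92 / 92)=35 / 2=17.50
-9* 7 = -63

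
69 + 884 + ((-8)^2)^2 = 5049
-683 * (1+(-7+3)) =2049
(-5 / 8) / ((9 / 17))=-85 / 72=-1.18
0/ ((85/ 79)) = 0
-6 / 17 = -0.35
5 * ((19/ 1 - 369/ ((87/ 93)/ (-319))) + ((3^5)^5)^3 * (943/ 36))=318664211563164622055478891688661523905/ 4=79666052890791155513869720000000000000.00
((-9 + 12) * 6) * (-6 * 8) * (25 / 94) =-10800 / 47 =-229.79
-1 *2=-2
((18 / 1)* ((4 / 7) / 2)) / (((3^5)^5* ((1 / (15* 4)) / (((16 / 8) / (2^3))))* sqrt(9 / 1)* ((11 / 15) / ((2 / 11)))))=200 / 26579757488823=0.00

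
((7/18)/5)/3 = 7/270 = 0.03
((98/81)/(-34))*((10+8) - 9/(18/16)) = -0.36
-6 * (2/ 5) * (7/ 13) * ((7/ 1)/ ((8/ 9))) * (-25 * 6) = 19845/ 13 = 1526.54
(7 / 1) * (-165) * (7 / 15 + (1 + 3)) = -5159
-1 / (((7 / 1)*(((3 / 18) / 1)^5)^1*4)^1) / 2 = -972 / 7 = -138.86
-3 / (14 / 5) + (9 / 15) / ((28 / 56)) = 9 / 70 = 0.13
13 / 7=1.86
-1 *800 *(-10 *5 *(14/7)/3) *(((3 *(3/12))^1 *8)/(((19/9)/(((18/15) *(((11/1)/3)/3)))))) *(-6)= -12672000/19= -666947.37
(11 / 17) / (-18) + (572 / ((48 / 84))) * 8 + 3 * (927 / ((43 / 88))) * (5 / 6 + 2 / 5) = 988645691 / 65790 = 15027.29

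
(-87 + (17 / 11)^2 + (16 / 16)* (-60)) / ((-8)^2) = -8749 / 3872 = -2.26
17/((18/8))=68/9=7.56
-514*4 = -2056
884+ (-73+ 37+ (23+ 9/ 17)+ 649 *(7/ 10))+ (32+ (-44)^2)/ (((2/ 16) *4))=894511/ 170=5261.83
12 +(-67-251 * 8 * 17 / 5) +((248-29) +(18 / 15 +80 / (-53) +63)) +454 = -325765 / 53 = -6146.51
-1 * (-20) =20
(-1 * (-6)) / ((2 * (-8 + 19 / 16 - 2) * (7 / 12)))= -192 / 329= -0.58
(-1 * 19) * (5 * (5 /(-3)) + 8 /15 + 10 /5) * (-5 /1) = -551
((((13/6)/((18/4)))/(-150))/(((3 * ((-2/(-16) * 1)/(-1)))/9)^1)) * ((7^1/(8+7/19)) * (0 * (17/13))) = 0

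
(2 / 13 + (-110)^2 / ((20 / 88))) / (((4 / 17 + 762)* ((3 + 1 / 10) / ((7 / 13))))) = 411812590 / 33943481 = 12.13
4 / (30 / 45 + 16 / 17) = 102 / 41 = 2.49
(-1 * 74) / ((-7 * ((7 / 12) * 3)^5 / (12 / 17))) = 909312 / 2000033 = 0.45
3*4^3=192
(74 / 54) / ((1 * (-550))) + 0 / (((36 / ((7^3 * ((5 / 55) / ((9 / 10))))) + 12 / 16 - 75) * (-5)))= -37 / 14850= -0.00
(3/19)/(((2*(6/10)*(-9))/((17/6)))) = -85/2052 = -0.04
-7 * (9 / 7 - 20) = 131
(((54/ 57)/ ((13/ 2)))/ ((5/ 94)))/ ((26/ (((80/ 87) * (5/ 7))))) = 0.07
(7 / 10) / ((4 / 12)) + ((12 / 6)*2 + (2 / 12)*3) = 33 / 5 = 6.60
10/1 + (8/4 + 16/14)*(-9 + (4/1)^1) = -40/7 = -5.71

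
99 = 99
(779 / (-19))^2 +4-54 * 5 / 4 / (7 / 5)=22915 / 14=1636.79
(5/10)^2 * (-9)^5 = -59049/4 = -14762.25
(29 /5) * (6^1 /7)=174 /35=4.97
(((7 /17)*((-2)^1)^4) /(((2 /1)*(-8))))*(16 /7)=-16 /17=-0.94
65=65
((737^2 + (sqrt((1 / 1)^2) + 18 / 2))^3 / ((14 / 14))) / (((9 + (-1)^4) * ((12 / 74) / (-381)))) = -753068286240450868961 / 20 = -37653414312022543448.05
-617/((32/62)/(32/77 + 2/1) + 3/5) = -8894055/11729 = -758.30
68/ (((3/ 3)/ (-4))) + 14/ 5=-1346/ 5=-269.20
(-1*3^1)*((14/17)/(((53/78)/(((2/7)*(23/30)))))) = -0.80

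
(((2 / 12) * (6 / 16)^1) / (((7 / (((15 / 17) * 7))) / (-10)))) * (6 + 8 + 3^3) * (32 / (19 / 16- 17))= 196800 / 4301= 45.76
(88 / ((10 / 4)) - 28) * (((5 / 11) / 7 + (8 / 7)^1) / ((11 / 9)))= 30132 / 4235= 7.11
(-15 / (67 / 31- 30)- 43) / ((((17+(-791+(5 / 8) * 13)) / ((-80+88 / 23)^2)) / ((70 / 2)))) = 31494093281280 / 2797140929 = 11259.39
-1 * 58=-58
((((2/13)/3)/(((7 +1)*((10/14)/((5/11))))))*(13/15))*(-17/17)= -0.00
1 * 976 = 976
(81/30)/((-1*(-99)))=3/110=0.03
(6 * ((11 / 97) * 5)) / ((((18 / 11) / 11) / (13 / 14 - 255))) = -5810.47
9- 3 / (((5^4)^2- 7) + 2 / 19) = 66795639 / 7421744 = 9.00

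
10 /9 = 1.11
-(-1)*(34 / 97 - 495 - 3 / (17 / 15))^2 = 672468881764 / 2719201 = 247303.85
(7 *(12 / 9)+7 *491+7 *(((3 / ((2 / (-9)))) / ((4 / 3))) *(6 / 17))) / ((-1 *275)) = -697949 / 56100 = -12.44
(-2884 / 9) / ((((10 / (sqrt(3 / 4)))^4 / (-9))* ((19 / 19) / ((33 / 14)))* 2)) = 30591 / 160000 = 0.19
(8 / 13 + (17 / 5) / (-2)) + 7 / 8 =-109 / 520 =-0.21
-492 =-492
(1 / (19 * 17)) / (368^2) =1 / 43741952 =0.00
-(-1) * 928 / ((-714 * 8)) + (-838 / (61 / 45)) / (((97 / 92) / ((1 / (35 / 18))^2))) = -11477420246 / 73932915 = -155.24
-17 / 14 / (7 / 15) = -255 / 98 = -2.60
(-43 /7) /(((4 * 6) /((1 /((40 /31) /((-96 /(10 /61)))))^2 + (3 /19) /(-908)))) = -31832607063317 /603820000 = -52718.70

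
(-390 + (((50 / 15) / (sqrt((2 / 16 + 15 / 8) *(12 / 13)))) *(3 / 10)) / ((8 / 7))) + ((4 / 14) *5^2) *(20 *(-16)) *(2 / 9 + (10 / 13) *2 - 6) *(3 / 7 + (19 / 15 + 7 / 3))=7 *sqrt(78) / 96 + 73853110 / 1911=38646.96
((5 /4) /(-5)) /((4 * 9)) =-1 /144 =-0.01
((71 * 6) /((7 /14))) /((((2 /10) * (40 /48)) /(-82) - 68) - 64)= -419184 /64945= -6.45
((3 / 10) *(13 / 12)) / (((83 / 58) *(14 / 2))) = 0.03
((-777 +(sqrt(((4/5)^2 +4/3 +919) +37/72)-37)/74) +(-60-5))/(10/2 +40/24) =-1011/8 +sqrt(3317354)/29600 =-126.31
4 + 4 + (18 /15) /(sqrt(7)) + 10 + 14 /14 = 6 * sqrt(7) /35 + 19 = 19.45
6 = 6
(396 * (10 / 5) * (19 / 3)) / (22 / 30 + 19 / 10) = 1904.81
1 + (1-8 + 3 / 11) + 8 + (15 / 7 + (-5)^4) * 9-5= 434400 / 77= 5641.56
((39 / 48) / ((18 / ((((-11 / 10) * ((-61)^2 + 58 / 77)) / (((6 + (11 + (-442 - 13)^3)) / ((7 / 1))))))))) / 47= 248365 / 850027934592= 0.00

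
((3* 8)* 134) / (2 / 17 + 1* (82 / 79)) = 2782.92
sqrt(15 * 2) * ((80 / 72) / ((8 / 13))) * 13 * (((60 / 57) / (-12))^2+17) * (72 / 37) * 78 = 2428036520 * sqrt(30) / 40071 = 331883.50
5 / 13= 0.38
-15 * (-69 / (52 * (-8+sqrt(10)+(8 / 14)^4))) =-654116435 / 217771879 - 662952115 * sqrt(10) / 1742175032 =-4.21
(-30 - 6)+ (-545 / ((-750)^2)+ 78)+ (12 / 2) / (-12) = 4668641 / 112500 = 41.50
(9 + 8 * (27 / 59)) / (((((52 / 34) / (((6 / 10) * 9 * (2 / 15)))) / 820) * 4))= 4685931 / 3835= 1221.89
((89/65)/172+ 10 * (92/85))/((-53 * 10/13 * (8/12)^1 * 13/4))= -6175899/50365900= -0.12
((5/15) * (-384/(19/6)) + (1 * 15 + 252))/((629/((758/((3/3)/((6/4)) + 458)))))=4894785/8222288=0.60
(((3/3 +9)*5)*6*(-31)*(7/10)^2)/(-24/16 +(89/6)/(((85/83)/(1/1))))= -166005/473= -350.96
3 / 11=0.27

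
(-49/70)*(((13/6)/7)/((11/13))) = -169/660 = -0.26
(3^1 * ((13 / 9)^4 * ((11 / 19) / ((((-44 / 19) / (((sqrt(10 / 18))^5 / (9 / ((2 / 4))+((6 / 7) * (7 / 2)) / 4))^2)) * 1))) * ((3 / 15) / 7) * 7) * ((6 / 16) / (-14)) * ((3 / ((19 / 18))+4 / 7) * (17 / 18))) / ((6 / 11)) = 1212385889 / 77908710655944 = 0.00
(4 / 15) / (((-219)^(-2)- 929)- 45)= -63948 / 233570065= -0.00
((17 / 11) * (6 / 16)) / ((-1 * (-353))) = 51 / 31064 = 0.00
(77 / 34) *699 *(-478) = -12863697 / 17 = -756688.06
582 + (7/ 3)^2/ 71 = 371947/ 639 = 582.08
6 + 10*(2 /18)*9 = 16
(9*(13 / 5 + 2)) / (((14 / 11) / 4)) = 4554 / 35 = 130.11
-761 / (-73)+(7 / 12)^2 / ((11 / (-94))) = 434593 / 57816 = 7.52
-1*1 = -1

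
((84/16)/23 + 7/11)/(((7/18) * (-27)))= -125/1518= -0.08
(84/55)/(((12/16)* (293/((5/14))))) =8/3223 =0.00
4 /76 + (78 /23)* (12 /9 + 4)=7927 /437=18.14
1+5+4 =10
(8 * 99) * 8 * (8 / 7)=50688 / 7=7241.14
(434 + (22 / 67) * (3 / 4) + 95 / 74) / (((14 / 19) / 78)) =800042139 / 17353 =46103.97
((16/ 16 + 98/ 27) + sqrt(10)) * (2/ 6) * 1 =sqrt(10)/ 3 + 125/ 81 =2.60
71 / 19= 3.74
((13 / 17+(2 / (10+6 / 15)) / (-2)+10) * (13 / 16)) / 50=9431 / 54400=0.17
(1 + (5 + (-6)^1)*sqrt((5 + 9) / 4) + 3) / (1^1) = 4-sqrt(14) / 2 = 2.13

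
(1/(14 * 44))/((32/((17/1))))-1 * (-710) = 13995537/19712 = 710.00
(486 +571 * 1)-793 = 264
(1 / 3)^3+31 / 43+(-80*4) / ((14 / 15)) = -2780240 / 8127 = -342.10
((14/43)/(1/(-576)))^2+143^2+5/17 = 1748260294/31433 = 55618.63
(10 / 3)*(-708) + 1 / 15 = -35399 / 15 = -2359.93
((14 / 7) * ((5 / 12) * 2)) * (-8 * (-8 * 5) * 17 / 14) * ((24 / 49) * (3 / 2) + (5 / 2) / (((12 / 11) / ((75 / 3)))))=116006300 / 3087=37578.98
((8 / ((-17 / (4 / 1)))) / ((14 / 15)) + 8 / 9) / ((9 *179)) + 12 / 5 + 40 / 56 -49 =-395857738 / 8626905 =-45.89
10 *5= 50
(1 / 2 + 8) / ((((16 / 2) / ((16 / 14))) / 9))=153 / 14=10.93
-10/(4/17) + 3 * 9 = -15.50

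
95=95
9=9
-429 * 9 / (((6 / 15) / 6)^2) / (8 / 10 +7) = -111375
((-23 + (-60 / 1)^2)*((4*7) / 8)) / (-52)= -25039 / 104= -240.76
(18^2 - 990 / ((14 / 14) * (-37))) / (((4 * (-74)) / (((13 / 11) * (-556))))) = 11725623 / 15059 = 778.65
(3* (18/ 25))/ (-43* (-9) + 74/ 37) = 54/ 9725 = 0.01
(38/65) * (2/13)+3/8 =3143/6760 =0.46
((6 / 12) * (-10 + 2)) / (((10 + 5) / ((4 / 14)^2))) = -16 / 735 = -0.02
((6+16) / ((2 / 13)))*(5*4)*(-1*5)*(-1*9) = 128700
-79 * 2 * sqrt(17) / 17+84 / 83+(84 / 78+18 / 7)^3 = 3100632508 / 62546393 - 158 * sqrt(17) / 17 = 11.25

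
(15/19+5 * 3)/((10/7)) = 210/19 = 11.05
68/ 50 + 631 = 15809/ 25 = 632.36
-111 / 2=-55.50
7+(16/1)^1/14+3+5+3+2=148/7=21.14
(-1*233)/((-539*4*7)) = 233/15092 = 0.02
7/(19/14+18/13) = 2.55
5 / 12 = 0.42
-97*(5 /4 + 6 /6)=-873 /4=-218.25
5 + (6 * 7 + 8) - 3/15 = 274/5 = 54.80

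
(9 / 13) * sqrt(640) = 72 * sqrt(10) / 13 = 17.51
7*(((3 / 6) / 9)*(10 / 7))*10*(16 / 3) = 800 / 27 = 29.63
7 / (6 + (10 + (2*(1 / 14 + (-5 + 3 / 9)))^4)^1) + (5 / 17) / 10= 0.03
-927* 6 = -5562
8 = 8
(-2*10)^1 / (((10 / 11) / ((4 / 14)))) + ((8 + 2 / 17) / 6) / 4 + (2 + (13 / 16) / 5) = -36033 / 9520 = -3.78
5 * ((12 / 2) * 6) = 180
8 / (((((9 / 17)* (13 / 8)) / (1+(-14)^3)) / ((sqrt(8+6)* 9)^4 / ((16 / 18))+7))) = -332117747360 / 9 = -36901971928.89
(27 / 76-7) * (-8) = 1010 / 19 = 53.16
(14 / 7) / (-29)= -2 / 29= -0.07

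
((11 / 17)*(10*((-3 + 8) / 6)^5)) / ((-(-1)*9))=171875 / 594864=0.29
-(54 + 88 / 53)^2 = -8702500 / 2809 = -3098.08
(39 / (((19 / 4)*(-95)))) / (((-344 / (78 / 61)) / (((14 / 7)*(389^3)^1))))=179063889498 / 4734515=37820.96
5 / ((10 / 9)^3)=729 / 200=3.64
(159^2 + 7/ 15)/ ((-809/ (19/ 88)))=-6.75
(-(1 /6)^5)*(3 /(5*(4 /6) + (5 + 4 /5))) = -5 /118368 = -0.00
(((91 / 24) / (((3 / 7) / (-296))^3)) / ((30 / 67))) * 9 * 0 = 0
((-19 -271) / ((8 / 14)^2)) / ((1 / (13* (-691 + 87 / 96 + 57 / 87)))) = 7959999.28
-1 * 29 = -29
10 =10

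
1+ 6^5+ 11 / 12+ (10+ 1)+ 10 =7798.92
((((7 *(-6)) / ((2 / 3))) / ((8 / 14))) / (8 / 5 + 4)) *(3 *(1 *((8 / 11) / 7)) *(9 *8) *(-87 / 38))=211410 / 209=1011.53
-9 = -9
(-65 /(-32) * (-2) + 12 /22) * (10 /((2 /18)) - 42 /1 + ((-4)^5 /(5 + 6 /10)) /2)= 11761 /77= 152.74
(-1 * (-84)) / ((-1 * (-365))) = 84 / 365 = 0.23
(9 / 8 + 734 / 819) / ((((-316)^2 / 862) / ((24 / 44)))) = 5707733 / 599735136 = 0.01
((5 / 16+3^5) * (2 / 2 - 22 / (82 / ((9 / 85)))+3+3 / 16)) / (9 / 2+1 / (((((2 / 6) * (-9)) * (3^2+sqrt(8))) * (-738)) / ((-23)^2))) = 223.87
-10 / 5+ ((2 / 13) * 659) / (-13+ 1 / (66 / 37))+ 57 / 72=-2397229 / 256152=-9.36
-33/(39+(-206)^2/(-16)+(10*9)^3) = -132/2905547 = -0.00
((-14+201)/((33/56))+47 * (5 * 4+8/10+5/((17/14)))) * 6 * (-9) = -6832044/85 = -80376.99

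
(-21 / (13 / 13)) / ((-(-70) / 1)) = -3 / 10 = -0.30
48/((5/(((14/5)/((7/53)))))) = 5088/25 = 203.52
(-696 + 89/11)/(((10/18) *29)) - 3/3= -69698/1595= -43.70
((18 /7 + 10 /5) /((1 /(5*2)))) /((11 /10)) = 3200 /77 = 41.56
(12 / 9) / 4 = 0.33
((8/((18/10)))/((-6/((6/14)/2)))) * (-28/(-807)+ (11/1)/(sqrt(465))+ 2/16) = -22 * sqrt(465)/5859-5155/203364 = -0.11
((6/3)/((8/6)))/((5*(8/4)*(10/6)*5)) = 9/500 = 0.02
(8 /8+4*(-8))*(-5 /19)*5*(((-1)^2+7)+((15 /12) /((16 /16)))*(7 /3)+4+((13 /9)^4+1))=412269775 /498636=826.80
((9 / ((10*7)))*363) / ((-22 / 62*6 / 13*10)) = -28.50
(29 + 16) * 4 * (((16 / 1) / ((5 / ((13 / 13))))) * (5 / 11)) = 2880 / 11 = 261.82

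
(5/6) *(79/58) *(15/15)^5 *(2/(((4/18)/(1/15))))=79/116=0.68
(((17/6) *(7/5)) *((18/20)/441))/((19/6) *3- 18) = -0.00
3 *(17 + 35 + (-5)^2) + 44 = 275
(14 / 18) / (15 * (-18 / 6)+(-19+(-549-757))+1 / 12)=-28 / 49317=-0.00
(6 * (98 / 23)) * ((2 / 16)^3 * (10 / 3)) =245 / 1472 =0.17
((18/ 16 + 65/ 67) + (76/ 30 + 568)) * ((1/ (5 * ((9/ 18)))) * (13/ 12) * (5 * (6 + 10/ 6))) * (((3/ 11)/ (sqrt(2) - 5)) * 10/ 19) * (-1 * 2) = 59851129 * sqrt(2)/ 504108 + 299255645/ 504108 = 761.54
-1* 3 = -3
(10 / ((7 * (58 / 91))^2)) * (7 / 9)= 5915 / 15138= 0.39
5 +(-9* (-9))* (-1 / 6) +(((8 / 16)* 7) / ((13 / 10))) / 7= -211 / 26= -8.12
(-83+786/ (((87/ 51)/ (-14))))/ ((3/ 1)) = -189475/ 87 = -2177.87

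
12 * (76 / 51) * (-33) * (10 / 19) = -5280 / 17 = -310.59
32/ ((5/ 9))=288/ 5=57.60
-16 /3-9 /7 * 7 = -43 /3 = -14.33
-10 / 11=-0.91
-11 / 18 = -0.61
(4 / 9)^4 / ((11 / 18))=512 / 8019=0.06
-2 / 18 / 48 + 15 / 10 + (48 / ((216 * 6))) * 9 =791 / 432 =1.83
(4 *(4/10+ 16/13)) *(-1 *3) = -1272/65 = -19.57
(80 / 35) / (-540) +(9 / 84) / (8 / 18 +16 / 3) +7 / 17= 1423741 / 3341520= 0.43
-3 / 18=-1 / 6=-0.17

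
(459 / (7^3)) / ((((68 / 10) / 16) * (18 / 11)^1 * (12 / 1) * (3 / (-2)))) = -110 / 1029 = -0.11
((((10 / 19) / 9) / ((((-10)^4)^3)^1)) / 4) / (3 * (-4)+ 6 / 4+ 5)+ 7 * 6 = 15800399999999999 / 376200000000000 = 42.00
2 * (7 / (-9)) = -14 / 9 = -1.56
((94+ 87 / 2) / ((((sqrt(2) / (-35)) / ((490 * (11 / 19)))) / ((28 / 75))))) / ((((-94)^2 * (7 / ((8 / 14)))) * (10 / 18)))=-177870 * sqrt(2) / 41971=-5.99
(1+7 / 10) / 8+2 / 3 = 211 / 240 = 0.88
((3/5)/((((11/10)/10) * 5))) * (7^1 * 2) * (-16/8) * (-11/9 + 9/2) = -3304/33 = -100.12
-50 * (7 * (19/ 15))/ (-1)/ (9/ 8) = 10640/ 27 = 394.07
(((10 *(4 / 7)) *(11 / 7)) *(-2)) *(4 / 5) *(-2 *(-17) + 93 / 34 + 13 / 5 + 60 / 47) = -114220128 / 195755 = -583.49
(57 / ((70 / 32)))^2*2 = 1663488 / 1225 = 1357.95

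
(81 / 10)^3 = 531441 / 1000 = 531.44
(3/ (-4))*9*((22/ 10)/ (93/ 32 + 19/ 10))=-2376/ 769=-3.09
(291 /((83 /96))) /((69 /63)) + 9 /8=4710429 /15272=308.44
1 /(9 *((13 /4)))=4 /117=0.03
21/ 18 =7/ 6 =1.17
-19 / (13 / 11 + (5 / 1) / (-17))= -3553 / 166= -21.40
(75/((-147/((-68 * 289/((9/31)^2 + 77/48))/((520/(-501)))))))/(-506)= 28385014716/2510404897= 11.31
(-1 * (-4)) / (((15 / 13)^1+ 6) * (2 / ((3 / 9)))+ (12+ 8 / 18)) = 0.07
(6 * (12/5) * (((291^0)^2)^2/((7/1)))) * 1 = 72/35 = 2.06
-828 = -828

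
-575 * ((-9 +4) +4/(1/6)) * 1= -10925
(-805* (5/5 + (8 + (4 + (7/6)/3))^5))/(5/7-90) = 621512287708697/236196000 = 2631341.29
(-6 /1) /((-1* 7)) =6 /7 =0.86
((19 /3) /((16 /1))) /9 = 19 /432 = 0.04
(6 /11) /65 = 6 /715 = 0.01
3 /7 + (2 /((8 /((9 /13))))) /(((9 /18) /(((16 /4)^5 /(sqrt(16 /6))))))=217.49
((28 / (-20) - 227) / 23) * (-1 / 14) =571 / 805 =0.71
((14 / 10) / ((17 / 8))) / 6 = 28 / 255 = 0.11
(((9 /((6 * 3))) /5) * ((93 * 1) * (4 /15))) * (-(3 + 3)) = -372 /25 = -14.88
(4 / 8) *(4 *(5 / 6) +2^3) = 17 / 3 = 5.67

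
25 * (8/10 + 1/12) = 265/12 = 22.08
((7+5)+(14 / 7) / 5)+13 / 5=15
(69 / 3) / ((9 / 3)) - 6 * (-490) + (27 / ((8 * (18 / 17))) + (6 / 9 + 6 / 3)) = 2953.52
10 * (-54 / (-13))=540 / 13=41.54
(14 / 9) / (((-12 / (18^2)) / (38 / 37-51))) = 77658 / 37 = 2098.86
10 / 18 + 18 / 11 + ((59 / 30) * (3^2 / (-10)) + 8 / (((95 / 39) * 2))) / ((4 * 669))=367763581 / 167785200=2.19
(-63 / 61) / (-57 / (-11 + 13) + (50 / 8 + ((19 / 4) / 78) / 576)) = 11321856 / 243912953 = 0.05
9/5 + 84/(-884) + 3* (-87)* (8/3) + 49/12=-9152207/13260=-690.21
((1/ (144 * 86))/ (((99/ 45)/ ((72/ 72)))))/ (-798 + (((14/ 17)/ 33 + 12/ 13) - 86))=-1105/ 26584724544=-0.00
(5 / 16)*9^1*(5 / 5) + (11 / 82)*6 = 2373 / 656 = 3.62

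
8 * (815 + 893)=13664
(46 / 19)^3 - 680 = -665.81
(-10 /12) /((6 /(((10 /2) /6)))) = -25 /216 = -0.12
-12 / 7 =-1.71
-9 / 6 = -3 / 2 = -1.50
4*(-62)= -248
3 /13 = 0.23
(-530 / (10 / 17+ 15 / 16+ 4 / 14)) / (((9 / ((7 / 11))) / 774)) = -607490240 / 37939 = -16012.29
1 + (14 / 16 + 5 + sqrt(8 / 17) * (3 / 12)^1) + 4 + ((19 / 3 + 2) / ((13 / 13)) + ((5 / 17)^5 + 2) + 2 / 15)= 21.52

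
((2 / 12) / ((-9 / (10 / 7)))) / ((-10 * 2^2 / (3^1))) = 1 / 504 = 0.00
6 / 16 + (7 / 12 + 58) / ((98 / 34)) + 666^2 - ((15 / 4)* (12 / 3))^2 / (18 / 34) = 521146399 / 1176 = 443151.70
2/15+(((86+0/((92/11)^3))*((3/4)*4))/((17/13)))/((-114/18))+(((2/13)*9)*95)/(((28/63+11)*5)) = -186317366/6487455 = -28.72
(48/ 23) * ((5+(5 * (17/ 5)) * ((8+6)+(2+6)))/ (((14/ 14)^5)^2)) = 18192/ 23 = 790.96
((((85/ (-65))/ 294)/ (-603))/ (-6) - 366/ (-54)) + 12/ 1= 259659019/ 13827996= 18.78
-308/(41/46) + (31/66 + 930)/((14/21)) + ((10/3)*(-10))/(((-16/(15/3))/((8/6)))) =17275631/16236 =1064.03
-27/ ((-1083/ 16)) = 144/ 361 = 0.40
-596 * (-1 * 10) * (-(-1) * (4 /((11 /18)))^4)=160168181760 /14641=10939702.33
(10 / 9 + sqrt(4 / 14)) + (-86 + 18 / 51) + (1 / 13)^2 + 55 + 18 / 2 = -530845 / 25857 + sqrt(14) / 7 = -20.00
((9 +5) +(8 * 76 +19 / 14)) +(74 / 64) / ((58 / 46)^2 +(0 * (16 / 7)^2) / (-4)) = 117567523 / 188384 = 624.08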